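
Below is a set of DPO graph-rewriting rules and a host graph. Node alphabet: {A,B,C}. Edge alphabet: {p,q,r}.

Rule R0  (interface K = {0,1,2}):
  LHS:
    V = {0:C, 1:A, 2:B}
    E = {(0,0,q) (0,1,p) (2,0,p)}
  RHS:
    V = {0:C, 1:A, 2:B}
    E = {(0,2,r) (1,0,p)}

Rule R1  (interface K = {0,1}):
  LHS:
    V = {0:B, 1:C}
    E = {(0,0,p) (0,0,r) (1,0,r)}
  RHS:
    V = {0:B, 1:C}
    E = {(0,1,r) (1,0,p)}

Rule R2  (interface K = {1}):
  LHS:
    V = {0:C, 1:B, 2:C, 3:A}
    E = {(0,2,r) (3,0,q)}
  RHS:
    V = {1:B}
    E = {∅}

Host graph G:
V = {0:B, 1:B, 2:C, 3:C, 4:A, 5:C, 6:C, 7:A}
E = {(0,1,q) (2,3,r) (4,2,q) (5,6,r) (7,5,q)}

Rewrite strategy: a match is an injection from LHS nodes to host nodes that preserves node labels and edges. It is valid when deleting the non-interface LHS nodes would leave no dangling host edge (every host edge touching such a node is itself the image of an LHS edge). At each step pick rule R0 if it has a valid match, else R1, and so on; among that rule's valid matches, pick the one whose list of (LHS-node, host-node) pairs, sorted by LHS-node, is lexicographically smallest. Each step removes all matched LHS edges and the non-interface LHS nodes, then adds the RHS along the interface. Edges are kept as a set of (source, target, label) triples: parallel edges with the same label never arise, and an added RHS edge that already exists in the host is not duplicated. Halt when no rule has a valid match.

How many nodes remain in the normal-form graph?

Answer: 2

Rewrite trace:
[0] host  ⇒  8 nodes, 5 edges  {0-q->1 2-r->3 4-q->2 5-r->6 7-q->5}
[1] R2 @ {0↦2, 1↦0, 2↦3, 3↦4}  ⇒  5 nodes, 3 edges  {0-q->1 5-r->6 7-q->5}
[2] R2 @ {0↦5, 1↦0, 2↦6, 3↦7}  ⇒  2 nodes, 1 edges  {0-q->1}
normal form: no rule applies after step 2
NF nodes: {0:B, 1:B}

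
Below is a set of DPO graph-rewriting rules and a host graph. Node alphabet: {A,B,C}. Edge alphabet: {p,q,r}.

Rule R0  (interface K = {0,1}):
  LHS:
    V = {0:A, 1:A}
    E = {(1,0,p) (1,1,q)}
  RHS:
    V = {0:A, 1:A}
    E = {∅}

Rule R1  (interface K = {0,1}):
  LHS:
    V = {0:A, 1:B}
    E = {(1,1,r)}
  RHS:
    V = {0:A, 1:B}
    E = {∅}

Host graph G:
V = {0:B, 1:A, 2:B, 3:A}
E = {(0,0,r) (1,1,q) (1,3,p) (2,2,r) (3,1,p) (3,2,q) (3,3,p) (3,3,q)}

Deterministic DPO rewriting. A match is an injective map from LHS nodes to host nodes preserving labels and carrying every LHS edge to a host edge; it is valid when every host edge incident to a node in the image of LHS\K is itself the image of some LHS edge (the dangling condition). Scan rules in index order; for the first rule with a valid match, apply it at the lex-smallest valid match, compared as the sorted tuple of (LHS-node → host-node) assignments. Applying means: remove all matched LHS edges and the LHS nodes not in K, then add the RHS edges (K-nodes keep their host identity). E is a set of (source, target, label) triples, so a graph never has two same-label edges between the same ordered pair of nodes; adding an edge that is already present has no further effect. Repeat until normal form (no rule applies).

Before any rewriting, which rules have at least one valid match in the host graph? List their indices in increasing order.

Answer: [R0,R1]

Steps:
R0: 2 valid matches — {0↦1, 1↦3}, {0↦3, 1↦1}
R1: 4 valid matches — {0↦1, 1↦0}, {0↦1, 1↦2}, {0↦3, 1↦0} (+1 more)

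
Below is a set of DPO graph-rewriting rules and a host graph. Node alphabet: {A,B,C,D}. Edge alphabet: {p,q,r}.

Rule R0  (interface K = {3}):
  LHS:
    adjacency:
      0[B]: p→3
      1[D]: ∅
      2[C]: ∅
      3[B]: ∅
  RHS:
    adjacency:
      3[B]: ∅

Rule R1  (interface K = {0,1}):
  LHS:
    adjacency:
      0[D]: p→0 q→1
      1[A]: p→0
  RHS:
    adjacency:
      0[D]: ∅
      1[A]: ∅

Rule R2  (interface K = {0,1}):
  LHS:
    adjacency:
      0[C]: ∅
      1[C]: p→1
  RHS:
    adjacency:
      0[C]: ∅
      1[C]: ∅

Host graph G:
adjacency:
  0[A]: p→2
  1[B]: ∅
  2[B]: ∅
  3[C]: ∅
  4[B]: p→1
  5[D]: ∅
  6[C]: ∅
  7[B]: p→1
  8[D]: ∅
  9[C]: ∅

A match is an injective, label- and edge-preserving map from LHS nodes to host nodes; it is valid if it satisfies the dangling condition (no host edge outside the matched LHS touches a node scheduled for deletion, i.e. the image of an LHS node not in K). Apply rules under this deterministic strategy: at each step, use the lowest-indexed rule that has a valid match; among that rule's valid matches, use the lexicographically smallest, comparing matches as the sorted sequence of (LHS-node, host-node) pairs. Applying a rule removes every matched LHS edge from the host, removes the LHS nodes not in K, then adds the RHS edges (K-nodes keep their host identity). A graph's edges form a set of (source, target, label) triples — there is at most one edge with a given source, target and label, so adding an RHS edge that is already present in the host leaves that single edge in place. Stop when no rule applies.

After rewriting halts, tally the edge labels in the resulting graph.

Answer: p:1

Derivation:
initial: |V|=10 |E|=3  E = 0-p->2 4-p->1 7-p->1
step 1: apply R0 at {0↦4, 1↦5, 2↦3, 3↦1}  → |V|=7 |E|=2  E = 0-p->2 7-p->1
step 2: apply R0 at {0↦7, 1↦8, 2↦6, 3↦1}  → |V|=4 |E|=1  E = 0-p->2
final graph: no rule applies after step 2
NF edges: [(0, 2, 'p')]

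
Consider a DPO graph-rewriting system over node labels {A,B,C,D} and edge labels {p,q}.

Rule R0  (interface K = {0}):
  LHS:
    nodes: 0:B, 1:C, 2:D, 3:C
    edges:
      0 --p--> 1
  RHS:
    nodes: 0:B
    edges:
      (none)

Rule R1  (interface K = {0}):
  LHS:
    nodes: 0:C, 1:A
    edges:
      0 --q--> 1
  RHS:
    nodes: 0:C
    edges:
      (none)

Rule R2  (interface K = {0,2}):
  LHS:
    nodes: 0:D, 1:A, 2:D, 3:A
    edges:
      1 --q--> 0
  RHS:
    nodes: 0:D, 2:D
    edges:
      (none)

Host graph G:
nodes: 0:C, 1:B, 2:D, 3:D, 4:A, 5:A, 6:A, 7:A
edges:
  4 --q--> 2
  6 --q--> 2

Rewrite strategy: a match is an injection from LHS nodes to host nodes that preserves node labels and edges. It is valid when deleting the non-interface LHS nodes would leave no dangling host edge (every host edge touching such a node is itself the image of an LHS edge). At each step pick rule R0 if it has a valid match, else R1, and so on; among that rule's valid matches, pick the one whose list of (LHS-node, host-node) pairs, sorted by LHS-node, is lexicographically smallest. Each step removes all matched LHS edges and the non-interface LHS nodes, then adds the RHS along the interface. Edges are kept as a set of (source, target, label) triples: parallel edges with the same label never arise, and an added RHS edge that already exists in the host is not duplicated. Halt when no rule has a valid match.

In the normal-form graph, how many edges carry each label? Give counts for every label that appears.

Answer: (no edges)

Rewrite trace:
[0] host  ⇒  8 nodes, 2 edges  {4-q->2 6-q->2}
[1] R2 @ {0↦2, 1↦4, 2↦3, 3↦5}  ⇒  6 nodes, 1 edges  {6-q->2}
[2] R2 @ {0↦2, 1↦6, 2↦3, 3↦7}  ⇒  4 nodes, 0 edges  {∅}
halt: no rule applies after step 2
NF edges: []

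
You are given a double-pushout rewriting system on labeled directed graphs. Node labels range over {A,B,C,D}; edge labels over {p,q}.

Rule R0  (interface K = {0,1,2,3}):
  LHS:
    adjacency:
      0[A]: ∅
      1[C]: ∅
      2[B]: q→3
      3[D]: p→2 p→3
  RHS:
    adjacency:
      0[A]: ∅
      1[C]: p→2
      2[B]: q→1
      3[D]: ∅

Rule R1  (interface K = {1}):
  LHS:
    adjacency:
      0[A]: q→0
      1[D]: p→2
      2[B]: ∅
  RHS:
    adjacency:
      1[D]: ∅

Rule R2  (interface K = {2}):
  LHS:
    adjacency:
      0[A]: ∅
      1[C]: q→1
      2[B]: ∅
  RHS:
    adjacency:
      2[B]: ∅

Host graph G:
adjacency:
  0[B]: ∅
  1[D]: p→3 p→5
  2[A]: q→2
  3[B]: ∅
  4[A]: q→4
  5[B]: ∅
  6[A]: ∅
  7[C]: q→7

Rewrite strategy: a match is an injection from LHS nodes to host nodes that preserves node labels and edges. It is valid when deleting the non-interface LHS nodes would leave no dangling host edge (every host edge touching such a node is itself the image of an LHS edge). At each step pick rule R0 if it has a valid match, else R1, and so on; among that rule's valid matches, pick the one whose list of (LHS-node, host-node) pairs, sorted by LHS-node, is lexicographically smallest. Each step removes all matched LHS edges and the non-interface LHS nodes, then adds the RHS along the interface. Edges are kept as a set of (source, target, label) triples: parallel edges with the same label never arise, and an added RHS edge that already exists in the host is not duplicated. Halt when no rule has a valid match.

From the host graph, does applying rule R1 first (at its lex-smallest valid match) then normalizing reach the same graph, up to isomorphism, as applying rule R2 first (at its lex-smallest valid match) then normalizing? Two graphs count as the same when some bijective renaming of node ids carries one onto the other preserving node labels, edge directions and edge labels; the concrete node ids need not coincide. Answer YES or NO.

Answer: YES

Derivation:
branch R1-first: apply at {0↦2, 1↦1, 2↦3} → |E|=3, then 2 more step(s) → NF |V|=2 |E|=0 V={0:B, 1:D} E=∅
branch R2-first: apply at {0↦6, 1↦7, 2↦0} → |E|=4, then 2 more step(s) → NF |V|=2 |E|=0 V={0:B, 1:D} E=∅
graphs isomorphic (equal up to label-preserving node renaming)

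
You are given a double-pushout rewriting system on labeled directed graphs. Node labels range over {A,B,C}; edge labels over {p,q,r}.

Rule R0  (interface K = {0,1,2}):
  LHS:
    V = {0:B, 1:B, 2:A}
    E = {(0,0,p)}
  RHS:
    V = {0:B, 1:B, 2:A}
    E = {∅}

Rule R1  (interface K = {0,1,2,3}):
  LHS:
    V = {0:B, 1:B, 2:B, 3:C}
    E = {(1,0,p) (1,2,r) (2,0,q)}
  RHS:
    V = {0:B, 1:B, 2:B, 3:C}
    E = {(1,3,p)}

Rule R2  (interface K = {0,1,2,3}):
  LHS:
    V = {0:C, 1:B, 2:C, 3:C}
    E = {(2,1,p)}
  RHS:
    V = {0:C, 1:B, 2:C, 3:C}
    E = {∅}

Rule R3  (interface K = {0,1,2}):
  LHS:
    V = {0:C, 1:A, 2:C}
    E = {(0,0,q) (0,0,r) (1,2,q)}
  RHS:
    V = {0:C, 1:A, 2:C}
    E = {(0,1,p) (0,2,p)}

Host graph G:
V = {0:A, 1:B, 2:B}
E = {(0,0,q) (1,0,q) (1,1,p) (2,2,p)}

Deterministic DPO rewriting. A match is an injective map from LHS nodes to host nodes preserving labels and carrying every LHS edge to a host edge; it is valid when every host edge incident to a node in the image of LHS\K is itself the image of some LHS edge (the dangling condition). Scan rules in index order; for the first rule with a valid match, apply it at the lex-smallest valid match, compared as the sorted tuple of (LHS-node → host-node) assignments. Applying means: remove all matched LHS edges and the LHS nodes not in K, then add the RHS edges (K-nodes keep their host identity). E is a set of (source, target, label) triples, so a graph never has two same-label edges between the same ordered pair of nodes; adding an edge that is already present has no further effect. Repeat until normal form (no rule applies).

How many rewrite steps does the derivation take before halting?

Answer: 2

Steps:
initial: |V|=3 |E|=4  E = 0-q->0 1-q->0 1-p->1 2-p->2
step 1: apply R0 at {0↦1, 1↦2, 2↦0}  → |V|=3 |E|=3  E = 0-q->0 1-q->0 2-p->2
step 2: apply R0 at {0↦2, 1↦1, 2↦0}  → |V|=3 |E|=2  E = 0-q->0 1-q->0
final graph: no rule applies after step 2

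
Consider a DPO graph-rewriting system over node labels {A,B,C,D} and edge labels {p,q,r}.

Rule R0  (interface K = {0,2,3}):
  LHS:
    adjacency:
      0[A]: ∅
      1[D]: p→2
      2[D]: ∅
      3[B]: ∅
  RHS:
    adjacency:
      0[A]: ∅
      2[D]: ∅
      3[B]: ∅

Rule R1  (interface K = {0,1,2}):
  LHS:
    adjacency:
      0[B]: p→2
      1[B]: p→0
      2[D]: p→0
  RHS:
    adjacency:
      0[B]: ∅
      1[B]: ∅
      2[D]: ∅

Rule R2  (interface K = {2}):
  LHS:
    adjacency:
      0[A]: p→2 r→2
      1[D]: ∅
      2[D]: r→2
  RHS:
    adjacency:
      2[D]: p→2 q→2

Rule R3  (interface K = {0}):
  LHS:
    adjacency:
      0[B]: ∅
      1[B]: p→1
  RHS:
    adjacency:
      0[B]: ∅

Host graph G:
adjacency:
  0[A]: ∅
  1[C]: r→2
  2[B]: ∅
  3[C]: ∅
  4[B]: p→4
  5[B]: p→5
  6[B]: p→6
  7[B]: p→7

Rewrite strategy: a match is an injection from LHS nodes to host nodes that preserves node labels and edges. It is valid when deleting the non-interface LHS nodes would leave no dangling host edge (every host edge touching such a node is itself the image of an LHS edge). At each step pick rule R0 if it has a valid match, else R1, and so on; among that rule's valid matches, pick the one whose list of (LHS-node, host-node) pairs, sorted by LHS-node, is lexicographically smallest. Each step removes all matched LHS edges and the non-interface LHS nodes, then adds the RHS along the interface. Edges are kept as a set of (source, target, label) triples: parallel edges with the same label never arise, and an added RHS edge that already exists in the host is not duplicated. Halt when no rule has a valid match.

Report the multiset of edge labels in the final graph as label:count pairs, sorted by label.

Answer: r:1

Steps:
start.  V:8 E:5  edges: 1-r->2 4-p->4 5-p->5 6-p->6 7-p->7
1. fire R3 via {0↦2, 1↦4}  →  V:7 E:4  edges: 1-r->2 5-p->5 6-p->6 7-p->7
2. fire R3 via {0↦2, 1↦5}  →  V:6 E:3  edges: 1-r->2 6-p->6 7-p->7
3. fire R3 via {0↦2, 1↦6}  →  V:5 E:2  edges: 1-r->2 7-p->7
4. fire R3 via {0↦2, 1↦7}  →  V:4 E:1  edges: 1-r->2
halt: no rule applies after step 4
NF edges: [(1, 2, 'r')]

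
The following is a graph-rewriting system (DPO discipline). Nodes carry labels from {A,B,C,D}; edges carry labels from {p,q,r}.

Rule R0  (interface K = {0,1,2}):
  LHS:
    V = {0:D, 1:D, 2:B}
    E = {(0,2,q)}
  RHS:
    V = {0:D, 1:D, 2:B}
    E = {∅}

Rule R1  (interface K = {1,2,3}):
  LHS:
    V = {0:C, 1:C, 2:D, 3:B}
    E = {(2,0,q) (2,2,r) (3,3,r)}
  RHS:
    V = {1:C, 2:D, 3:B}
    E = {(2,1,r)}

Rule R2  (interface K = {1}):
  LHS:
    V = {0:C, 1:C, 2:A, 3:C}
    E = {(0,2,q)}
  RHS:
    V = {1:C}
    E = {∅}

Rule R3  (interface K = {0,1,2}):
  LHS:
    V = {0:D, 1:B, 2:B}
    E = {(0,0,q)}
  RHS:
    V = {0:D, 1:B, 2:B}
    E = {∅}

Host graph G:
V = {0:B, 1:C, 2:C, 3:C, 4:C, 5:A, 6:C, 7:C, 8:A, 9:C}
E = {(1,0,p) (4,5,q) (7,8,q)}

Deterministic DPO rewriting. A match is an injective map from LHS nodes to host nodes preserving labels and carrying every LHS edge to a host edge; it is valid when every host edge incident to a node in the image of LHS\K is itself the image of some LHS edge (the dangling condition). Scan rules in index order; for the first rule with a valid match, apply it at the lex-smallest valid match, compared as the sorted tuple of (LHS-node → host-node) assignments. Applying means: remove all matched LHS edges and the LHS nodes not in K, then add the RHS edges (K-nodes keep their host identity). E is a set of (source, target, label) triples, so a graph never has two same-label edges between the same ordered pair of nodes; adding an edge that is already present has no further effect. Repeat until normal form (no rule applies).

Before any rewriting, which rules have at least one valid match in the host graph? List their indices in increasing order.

R0: no valid match — LHS pattern not found
R1: no valid match — LHS pattern not found
R2: 40 valid matches — {0↦4, 1↦1, 2↦5, 3↦2}, {0↦4, 1↦1, 2↦5, 3↦3}, {0↦4, 1↦1, 2↦5, 3↦6} (+37 more)
R3: no valid match — LHS pattern not found

Answer: [R2]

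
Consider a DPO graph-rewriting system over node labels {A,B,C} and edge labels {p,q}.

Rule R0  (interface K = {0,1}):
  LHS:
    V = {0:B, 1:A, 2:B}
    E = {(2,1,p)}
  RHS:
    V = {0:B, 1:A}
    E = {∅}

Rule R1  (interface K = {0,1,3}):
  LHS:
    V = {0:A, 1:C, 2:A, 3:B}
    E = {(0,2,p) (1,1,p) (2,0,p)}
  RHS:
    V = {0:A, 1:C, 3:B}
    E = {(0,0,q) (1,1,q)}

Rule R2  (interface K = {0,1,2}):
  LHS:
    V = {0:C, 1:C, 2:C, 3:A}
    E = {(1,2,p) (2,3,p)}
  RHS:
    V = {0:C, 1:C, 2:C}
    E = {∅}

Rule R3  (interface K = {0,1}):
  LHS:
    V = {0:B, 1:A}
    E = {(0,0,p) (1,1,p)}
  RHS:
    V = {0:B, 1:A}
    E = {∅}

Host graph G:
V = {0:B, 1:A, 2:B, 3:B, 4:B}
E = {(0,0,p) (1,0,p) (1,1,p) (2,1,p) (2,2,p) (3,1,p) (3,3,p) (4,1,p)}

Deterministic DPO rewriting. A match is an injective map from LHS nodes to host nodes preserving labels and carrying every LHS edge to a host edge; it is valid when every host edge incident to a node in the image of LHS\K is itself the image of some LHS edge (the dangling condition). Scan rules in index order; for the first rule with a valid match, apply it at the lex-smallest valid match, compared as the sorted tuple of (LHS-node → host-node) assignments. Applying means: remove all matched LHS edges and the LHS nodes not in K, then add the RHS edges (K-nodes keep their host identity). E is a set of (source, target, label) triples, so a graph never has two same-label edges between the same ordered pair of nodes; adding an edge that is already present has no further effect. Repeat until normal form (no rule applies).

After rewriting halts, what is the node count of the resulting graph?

initial: |V|=5 |E|=8  E = 0-p->0 1-p->0 1-p->1 2-p->1 2-p->2 3-p->1 3-p->3 4-p->1
step 1: apply R0 at {0↦0, 1↦1, 2↦4}  → |V|=4 |E|=7  E = 0-p->0 1-p->0 1-p->1 2-p->1 2-p->2 3-p->1 3-p->3
step 2: apply R3 at {0↦0, 1↦1}  → |V|=4 |E|=5  E = 1-p->0 2-p->1 2-p->2 3-p->1 3-p->3
halt: no rule applies after step 2
NF nodes: {0:B, 1:A, 2:B, 3:B}

Answer: 4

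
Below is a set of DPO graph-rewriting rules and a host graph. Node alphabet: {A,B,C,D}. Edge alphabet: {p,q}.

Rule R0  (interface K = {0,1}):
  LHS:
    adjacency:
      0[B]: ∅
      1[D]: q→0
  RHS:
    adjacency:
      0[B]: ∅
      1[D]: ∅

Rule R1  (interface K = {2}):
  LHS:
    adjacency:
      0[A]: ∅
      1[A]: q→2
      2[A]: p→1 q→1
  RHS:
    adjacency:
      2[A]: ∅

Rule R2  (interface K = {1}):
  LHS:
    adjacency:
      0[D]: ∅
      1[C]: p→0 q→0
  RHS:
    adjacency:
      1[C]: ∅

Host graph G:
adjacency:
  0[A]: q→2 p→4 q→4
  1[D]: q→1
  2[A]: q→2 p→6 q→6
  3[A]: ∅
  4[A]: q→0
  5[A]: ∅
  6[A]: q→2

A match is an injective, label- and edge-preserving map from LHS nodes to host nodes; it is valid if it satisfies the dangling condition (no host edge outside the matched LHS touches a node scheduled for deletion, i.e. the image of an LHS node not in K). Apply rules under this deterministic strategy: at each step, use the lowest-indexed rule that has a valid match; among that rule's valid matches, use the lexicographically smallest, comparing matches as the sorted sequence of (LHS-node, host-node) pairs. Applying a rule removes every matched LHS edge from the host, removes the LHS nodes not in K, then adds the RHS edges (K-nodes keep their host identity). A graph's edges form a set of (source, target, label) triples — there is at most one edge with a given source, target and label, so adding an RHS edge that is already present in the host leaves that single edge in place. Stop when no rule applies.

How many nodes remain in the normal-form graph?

Answer: 3

Rewrite trace:
start.  V:7 E:9  edges: 0-q->2 0-p->4 0-q->4 1-q->1 2-q->2 2-p->6 2-q->6 4-q->0 6-q->2
1. fire R1 via {0↦3, 1↦4, 2↦0}  →  V:5 E:6  edges: 0-q->2 1-q->1 2-q->2 2-p->6 2-q->6 6-q->2
2. fire R1 via {0↦5, 1↦6, 2↦2}  →  V:3 E:3  edges: 0-q->2 1-q->1 2-q->2
final graph: no rule applies after step 2
NF nodes: {0:A, 1:D, 2:A}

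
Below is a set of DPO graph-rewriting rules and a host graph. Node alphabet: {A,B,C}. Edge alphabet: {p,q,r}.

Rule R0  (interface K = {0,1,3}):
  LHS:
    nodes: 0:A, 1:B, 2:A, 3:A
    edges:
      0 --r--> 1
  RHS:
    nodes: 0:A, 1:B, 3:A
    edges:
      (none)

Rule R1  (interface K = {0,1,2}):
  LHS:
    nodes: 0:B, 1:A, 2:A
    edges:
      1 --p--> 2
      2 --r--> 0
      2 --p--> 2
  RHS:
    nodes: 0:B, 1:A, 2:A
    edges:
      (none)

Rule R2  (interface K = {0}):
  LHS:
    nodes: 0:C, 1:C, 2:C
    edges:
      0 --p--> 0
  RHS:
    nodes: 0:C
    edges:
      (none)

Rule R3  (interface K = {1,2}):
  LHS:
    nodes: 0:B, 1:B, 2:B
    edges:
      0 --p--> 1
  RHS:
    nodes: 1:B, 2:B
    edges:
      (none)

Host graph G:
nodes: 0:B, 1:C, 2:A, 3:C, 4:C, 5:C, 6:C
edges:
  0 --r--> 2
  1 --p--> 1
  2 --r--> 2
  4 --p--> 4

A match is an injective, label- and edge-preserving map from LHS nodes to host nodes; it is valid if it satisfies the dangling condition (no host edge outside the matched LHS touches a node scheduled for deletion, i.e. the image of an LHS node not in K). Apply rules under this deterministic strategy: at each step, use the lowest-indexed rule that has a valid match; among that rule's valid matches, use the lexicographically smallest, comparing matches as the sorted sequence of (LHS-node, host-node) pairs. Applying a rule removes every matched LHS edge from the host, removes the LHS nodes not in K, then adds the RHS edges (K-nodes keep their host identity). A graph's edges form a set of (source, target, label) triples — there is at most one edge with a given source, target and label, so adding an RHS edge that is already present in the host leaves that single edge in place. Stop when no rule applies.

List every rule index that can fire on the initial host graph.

R0: no valid match — LHS pattern not found
R1: no valid match — LHS pattern not found
R2: 12 valid matches — {0↦1, 1↦3, 2↦5}, {0↦1, 1↦3, 2↦6}, {0↦1, 1↦5, 2↦3} (+9 more)
R3: no valid match — LHS pattern not found

Answer: [R2]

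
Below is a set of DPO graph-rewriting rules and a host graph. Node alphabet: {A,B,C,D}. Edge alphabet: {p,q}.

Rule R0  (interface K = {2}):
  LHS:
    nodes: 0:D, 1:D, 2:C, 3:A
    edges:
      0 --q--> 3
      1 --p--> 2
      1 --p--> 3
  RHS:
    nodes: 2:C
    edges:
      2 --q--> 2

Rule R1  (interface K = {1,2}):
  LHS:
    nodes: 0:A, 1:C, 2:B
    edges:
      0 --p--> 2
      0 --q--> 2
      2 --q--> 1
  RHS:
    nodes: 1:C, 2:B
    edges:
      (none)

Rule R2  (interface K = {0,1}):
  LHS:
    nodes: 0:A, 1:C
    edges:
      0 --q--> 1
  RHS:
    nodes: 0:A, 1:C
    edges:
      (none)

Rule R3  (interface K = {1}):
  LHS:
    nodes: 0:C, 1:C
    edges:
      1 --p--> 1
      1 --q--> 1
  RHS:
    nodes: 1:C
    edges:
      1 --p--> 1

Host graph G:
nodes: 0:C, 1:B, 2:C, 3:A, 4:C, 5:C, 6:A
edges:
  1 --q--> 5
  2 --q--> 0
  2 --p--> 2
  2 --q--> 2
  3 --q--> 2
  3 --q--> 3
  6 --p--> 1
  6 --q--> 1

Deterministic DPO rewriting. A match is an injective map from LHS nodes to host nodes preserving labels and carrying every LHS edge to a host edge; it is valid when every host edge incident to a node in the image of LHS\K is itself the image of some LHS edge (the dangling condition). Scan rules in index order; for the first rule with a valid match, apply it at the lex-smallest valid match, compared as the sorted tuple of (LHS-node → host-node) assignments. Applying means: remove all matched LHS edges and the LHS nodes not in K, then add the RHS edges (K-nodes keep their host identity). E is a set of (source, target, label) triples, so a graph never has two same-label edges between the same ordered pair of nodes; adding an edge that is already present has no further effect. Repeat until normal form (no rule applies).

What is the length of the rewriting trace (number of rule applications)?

Answer: 3

Rewrite trace:
[0] host  ⇒  7 nodes, 8 edges  {1-q->5 2-q->0 2-p->2 2-q->2 3-q->2 3-q->3 6-p->1 6-q->1}
[1] R1 @ {0↦6, 1↦5, 2↦1}  ⇒  6 nodes, 5 edges  {2-q->0 2-p->2 2-q->2 3-q->2 3-q->3}
[2] R2 @ {0↦3, 1↦2}  ⇒  6 nodes, 4 edges  {2-q->0 2-p->2 2-q->2 3-q->3}
[3] R3 @ {0↦4, 1↦2}  ⇒  5 nodes, 3 edges  {2-q->0 2-p->2 3-q->3}
halt: no rule applies after step 3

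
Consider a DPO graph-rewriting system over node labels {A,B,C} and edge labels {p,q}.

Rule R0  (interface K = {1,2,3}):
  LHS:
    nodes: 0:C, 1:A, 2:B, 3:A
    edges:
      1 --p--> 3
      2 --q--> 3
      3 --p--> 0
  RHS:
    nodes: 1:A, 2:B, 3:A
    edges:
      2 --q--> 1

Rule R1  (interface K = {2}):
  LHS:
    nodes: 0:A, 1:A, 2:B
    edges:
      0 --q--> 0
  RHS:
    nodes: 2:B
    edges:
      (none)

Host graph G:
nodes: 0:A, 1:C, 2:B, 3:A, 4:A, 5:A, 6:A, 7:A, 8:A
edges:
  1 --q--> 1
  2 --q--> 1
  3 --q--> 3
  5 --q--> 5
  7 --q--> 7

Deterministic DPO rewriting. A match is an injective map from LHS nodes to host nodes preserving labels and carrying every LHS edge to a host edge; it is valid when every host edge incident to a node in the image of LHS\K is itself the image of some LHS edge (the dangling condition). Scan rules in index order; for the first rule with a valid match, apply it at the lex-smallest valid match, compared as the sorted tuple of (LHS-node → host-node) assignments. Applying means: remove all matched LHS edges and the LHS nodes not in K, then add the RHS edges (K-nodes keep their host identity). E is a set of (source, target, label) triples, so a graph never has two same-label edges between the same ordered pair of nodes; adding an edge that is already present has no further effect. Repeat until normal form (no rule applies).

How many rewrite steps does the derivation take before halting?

start.  V:9 E:5  edges: 1-q->1 2-q->1 3-q->3 5-q->5 7-q->7
1. fire R1 via {0↦3, 1↦0, 2↦2}  →  V:7 E:4  edges: 1-q->1 2-q->1 5-q->5 7-q->7
2. fire R1 via {0↦5, 1↦4, 2↦2}  →  V:5 E:3  edges: 1-q->1 2-q->1 7-q->7
3. fire R1 via {0↦7, 1↦6, 2↦2}  →  V:3 E:2  edges: 1-q->1 2-q->1
halt: no rule applies after step 3

Answer: 3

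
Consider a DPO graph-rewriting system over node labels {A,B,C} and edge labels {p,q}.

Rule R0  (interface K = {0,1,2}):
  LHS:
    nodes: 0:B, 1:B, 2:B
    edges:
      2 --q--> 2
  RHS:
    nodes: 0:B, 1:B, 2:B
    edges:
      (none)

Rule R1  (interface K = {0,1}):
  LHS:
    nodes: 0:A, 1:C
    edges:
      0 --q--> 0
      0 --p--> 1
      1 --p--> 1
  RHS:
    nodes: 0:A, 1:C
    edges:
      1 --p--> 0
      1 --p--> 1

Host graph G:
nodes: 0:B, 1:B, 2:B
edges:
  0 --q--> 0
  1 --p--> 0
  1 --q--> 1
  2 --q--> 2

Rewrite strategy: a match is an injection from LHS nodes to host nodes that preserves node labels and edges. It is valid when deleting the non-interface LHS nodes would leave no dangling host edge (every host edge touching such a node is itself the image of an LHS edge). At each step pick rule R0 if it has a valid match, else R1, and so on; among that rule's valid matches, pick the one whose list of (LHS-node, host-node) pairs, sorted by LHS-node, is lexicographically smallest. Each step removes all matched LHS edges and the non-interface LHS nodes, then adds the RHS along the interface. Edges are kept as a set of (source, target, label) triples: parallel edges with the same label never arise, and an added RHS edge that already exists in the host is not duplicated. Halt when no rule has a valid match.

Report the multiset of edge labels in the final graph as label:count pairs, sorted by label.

Answer: p:1

Steps:
[0] host  ⇒  3 nodes, 4 edges  {0-q->0 1-p->0 1-q->1 2-q->2}
[1] R0 @ {0↦0, 1↦1, 2↦2}  ⇒  3 nodes, 3 edges  {0-q->0 1-p->0 1-q->1}
[2] R0 @ {0↦0, 1↦2, 2↦1}  ⇒  3 nodes, 2 edges  {0-q->0 1-p->0}
[3] R0 @ {0↦1, 1↦2, 2↦0}  ⇒  3 nodes, 1 edges  {1-p->0}
normal form: no rule applies after step 3
NF edges: [(1, 0, 'p')]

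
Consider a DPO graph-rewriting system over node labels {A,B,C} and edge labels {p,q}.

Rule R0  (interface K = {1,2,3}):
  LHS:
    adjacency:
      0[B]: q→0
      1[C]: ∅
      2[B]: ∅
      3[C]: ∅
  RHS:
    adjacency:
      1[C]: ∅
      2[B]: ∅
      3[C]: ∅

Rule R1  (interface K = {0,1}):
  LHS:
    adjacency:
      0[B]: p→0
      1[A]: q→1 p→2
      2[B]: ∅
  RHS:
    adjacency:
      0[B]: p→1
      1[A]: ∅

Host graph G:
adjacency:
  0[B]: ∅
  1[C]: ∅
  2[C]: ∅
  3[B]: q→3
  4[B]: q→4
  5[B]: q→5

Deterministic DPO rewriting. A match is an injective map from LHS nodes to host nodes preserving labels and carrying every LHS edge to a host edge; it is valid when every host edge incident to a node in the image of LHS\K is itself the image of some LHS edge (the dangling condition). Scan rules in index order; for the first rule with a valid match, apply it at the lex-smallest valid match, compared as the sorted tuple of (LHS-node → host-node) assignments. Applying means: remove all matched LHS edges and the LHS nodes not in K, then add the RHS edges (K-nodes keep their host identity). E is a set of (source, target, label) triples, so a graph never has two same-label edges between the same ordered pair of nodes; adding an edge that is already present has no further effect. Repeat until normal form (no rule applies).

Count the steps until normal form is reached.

Answer: 3

Rewrite trace:
[0] host  ⇒  6 nodes, 3 edges  {3-q->3 4-q->4 5-q->5}
[1] R0 @ {0↦3, 1↦1, 2↦0, 3↦2}  ⇒  5 nodes, 2 edges  {4-q->4 5-q->5}
[2] R0 @ {0↦4, 1↦1, 2↦0, 3↦2}  ⇒  4 nodes, 1 edges  {5-q->5}
[3] R0 @ {0↦5, 1↦1, 2↦0, 3↦2}  ⇒  3 nodes, 0 edges  {∅}
final graph: no rule applies after step 3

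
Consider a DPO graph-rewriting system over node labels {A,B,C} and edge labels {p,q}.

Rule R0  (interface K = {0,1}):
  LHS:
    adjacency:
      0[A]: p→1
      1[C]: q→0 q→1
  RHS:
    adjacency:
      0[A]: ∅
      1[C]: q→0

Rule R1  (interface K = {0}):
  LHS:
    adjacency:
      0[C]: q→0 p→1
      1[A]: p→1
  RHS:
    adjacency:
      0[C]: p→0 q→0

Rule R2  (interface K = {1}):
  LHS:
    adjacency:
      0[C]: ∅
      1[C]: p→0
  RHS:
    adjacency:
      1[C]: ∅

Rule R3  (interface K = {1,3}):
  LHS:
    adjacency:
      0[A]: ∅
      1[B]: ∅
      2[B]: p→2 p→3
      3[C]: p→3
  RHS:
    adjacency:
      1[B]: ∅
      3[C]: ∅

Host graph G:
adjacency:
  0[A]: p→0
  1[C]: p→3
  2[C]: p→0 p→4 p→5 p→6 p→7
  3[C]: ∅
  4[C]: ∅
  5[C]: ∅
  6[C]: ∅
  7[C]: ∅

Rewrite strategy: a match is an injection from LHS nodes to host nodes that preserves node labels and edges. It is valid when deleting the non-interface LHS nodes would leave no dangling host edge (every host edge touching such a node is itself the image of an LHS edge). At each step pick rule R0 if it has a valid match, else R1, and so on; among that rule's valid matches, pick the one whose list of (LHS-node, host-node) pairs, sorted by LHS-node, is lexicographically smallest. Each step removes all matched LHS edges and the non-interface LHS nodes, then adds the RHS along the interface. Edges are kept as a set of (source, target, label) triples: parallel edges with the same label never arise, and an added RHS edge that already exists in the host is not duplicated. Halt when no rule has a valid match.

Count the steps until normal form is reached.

Answer: 5

Steps:
[0] host  ⇒  8 nodes, 7 edges  {0-p->0 1-p->3 2-p->0 2-p->4 2-p->5 2-p->6 2-p->7}
[1] R2 @ {0↦3, 1↦1}  ⇒  7 nodes, 6 edges  {0-p->0 2-p->0 2-p->4 2-p->5 2-p->6 2-p->7}
[2] R2 @ {0↦4, 1↦2}  ⇒  6 nodes, 5 edges  {0-p->0 2-p->0 2-p->5 2-p->6 2-p->7}
[3] R2 @ {0↦5, 1↦2}  ⇒  5 nodes, 4 edges  {0-p->0 2-p->0 2-p->6 2-p->7}
[4] R2 @ {0↦6, 1↦2}  ⇒  4 nodes, 3 edges  {0-p->0 2-p->0 2-p->7}
[5] R2 @ {0↦7, 1↦2}  ⇒  3 nodes, 2 edges  {0-p->0 2-p->0}
halt: no rule applies after step 5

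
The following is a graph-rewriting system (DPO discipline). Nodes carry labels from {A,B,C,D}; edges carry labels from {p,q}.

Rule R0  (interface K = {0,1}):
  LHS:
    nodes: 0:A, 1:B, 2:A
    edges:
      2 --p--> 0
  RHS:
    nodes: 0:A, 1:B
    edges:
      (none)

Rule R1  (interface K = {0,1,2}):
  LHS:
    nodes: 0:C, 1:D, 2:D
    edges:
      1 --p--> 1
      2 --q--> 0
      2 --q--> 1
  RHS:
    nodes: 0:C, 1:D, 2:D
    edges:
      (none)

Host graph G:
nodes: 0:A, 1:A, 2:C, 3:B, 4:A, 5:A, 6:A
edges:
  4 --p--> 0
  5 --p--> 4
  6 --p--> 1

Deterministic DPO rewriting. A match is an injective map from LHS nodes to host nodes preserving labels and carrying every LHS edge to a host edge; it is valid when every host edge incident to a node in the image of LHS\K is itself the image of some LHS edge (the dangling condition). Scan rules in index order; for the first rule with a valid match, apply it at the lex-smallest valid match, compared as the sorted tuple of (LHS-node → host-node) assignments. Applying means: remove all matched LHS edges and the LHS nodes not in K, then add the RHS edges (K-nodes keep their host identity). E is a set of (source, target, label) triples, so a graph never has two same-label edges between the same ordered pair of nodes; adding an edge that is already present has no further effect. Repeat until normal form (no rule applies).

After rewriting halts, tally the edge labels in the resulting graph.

Answer: (no edges)

Derivation:
start.  V:7 E:3  edges: 4-p->0 5-p->4 6-p->1
1. fire R0 via {0↦1, 1↦3, 2↦6}  →  V:6 E:2  edges: 4-p->0 5-p->4
2. fire R0 via {0↦4, 1↦3, 2↦5}  →  V:5 E:1  edges: 4-p->0
3. fire R0 via {0↦0, 1↦3, 2↦4}  →  V:4 E:0  edges: ∅
halt: no rule applies after step 3
NF edges: []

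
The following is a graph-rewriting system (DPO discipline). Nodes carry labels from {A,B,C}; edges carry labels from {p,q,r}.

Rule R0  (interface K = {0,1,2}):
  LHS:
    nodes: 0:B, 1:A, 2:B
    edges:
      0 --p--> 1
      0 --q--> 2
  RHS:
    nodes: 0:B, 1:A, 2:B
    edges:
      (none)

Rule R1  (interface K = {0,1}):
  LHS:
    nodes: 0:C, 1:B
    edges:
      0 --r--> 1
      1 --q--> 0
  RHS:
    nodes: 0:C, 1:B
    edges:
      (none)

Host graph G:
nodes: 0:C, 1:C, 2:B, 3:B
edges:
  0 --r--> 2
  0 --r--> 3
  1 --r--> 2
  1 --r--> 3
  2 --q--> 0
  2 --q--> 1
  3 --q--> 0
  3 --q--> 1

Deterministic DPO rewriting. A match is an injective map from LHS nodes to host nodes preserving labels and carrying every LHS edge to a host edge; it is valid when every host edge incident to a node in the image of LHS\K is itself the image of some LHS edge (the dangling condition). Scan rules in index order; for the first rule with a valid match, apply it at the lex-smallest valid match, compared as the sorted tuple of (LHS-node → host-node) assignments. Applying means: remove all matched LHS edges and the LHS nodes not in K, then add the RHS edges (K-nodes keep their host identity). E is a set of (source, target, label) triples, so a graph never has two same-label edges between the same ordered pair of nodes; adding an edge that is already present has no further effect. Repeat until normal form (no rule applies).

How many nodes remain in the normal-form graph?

[0] host  ⇒  4 nodes, 8 edges  {0-r->2 0-r->3 1-r->2 1-r->3 2-q->0 2-q->1 3-q->0 3-q->1}
[1] R1 @ {0↦0, 1↦2}  ⇒  4 nodes, 6 edges  {0-r->3 1-r->2 1-r->3 2-q->1 3-q->0 3-q->1}
[2] R1 @ {0↦0, 1↦3}  ⇒  4 nodes, 4 edges  {1-r->2 1-r->3 2-q->1 3-q->1}
[3] R1 @ {0↦1, 1↦2}  ⇒  4 nodes, 2 edges  {1-r->3 3-q->1}
[4] R1 @ {0↦1, 1↦3}  ⇒  4 nodes, 0 edges  {∅}
halt: no rule applies after step 4
NF nodes: {0:C, 1:C, 2:B, 3:B}

Answer: 4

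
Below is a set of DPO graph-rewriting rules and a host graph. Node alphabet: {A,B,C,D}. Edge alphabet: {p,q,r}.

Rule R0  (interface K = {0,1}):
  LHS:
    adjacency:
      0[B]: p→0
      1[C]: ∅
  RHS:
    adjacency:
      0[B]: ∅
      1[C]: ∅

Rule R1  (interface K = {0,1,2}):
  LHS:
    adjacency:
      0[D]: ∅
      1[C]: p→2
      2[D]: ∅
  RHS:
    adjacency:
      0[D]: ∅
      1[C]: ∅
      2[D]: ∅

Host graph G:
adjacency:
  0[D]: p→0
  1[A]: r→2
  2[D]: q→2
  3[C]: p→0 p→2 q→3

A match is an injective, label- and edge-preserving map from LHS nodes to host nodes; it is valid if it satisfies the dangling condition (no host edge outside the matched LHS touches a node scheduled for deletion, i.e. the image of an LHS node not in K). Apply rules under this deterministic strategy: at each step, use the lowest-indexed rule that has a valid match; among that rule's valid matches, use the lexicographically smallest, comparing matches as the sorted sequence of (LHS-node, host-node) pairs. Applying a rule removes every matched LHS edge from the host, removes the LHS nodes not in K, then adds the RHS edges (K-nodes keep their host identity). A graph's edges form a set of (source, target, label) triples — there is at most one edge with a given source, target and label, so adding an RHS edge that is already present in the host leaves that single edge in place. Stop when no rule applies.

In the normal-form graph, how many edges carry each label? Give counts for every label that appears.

Answer: p:1 q:2 r:1

Steps:
initial: |V|=4 |E|=6  E = 0-p->0 1-r->2 2-q->2 3-p->0 3-p->2 3-q->3
step 1: apply R1 at {0↦0, 1↦3, 2↦2}  → |V|=4 |E|=5  E = 0-p->0 1-r->2 2-q->2 3-p->0 3-q->3
step 2: apply R1 at {0↦2, 1↦3, 2↦0}  → |V|=4 |E|=4  E = 0-p->0 1-r->2 2-q->2 3-q->3
normal form: no rule applies after step 2
NF edges: [(0, 0, 'p'), (1, 2, 'r'), (2, 2, 'q'), (3, 3, 'q')]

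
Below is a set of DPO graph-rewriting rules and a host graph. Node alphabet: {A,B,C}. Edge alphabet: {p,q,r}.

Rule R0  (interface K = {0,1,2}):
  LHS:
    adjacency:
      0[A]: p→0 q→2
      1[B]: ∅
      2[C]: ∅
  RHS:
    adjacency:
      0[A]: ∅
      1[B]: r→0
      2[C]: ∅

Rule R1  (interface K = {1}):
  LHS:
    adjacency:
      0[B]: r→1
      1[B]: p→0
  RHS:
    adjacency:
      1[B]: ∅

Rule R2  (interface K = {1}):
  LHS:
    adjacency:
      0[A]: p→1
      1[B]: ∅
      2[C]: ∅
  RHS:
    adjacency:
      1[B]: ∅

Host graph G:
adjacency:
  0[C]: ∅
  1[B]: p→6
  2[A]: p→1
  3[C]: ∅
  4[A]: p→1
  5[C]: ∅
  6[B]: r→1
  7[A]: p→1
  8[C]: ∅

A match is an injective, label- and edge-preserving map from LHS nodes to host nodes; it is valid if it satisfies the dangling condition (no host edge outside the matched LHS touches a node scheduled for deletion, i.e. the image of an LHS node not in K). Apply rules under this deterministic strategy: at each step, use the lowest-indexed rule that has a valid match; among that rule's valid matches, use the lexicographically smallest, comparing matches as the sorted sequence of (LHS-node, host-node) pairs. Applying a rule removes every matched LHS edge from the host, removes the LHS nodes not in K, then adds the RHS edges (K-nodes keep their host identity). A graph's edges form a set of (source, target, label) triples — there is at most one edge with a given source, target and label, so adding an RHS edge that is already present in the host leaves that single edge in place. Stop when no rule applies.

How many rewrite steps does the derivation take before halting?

[0] host  ⇒  9 nodes, 5 edges  {1-p->6 2-p->1 4-p->1 6-r->1 7-p->1}
[1] R1 @ {0↦6, 1↦1}  ⇒  8 nodes, 3 edges  {2-p->1 4-p->1 7-p->1}
[2] R2 @ {0↦2, 1↦1, 2↦0}  ⇒  6 nodes, 2 edges  {4-p->1 7-p->1}
[3] R2 @ {0↦4, 1↦1, 2↦3}  ⇒  4 nodes, 1 edges  {7-p->1}
[4] R2 @ {0↦7, 1↦1, 2↦5}  ⇒  2 nodes, 0 edges  {∅}
halt: no rule applies after step 4

Answer: 4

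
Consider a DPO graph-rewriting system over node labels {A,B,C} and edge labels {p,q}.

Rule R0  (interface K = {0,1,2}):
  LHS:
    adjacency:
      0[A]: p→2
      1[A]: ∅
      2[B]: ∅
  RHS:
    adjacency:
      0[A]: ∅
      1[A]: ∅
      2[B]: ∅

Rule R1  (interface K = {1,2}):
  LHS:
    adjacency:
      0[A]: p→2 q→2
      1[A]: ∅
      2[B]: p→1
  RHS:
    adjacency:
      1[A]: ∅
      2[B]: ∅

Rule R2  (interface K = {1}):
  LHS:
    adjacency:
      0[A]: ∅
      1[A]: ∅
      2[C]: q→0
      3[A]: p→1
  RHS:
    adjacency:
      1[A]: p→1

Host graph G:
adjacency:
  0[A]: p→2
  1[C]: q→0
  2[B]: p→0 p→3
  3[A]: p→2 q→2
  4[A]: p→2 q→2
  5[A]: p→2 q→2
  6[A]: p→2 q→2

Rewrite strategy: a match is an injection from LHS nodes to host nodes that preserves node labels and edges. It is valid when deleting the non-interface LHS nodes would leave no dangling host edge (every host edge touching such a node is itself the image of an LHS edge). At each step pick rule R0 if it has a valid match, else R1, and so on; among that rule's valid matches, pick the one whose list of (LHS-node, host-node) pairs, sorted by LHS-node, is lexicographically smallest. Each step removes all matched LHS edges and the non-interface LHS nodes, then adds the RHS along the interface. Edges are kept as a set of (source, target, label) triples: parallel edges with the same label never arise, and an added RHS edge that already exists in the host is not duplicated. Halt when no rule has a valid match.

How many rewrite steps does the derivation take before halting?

Answer: 5

Derivation:
[0] host  ⇒  7 nodes, 12 edges  {0-p->2 1-q->0 2-p->0 2-p->3 3-p->2 3-q->2 4-p->2 4-q->2 5-p->2 5-q->2 6-p->2 6-q->2}
[1] R0 @ {0↦0, 1↦3, 2↦2}  ⇒  7 nodes, 11 edges  {1-q->0 2-p->0 2-p->3 3-p->2 3-q->2 4-p->2 4-q->2 5-p->2 5-q->2 6-p->2 6-q->2}
[2] R0 @ {0↦3, 1↦0, 2↦2}  ⇒  7 nodes, 10 edges  {1-q->0 2-p->0 2-p->3 3-q->2 4-p->2 4-q->2 5-p->2 5-q->2 6-p->2 6-q->2}
[3] R0 @ {0↦4, 1↦0, 2↦2}  ⇒  7 nodes, 9 edges  {1-q->0 2-p->0 2-p->3 3-q->2 4-q->2 5-p->2 5-q->2 6-p->2 6-q->2}
[4] R0 @ {0↦5, 1↦0, 2↦2}  ⇒  7 nodes, 8 edges  {1-q->0 2-p->0 2-p->3 3-q->2 4-q->2 5-q->2 6-p->2 6-q->2}
[5] R0 @ {0↦6, 1↦0, 2↦2}  ⇒  7 nodes, 7 edges  {1-q->0 2-p->0 2-p->3 3-q->2 4-q->2 5-q->2 6-q->2}
normal form: no rule applies after step 5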